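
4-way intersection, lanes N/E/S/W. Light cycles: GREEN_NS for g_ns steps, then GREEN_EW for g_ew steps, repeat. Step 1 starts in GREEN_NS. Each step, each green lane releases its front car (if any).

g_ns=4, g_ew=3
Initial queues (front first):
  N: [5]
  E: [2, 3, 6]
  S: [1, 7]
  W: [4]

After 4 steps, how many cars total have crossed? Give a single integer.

Step 1 [NS]: N:car5-GO,E:wait,S:car1-GO,W:wait | queues: N=0 E=3 S=1 W=1
Step 2 [NS]: N:empty,E:wait,S:car7-GO,W:wait | queues: N=0 E=3 S=0 W=1
Step 3 [NS]: N:empty,E:wait,S:empty,W:wait | queues: N=0 E=3 S=0 W=1
Step 4 [NS]: N:empty,E:wait,S:empty,W:wait | queues: N=0 E=3 S=0 W=1
Cars crossed by step 4: 3

Answer: 3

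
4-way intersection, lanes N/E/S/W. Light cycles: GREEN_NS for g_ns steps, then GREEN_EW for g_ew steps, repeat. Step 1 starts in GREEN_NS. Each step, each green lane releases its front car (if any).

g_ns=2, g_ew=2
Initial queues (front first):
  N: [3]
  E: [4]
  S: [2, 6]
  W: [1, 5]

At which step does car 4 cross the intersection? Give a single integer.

Step 1 [NS]: N:car3-GO,E:wait,S:car2-GO,W:wait | queues: N=0 E=1 S=1 W=2
Step 2 [NS]: N:empty,E:wait,S:car6-GO,W:wait | queues: N=0 E=1 S=0 W=2
Step 3 [EW]: N:wait,E:car4-GO,S:wait,W:car1-GO | queues: N=0 E=0 S=0 W=1
Step 4 [EW]: N:wait,E:empty,S:wait,W:car5-GO | queues: N=0 E=0 S=0 W=0
Car 4 crosses at step 3

3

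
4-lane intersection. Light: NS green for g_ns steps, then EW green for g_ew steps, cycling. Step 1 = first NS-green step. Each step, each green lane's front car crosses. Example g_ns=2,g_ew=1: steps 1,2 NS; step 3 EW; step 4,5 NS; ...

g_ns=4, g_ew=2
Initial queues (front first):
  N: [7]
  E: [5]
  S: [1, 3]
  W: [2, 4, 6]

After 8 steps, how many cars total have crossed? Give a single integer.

Answer: 6

Derivation:
Step 1 [NS]: N:car7-GO,E:wait,S:car1-GO,W:wait | queues: N=0 E=1 S=1 W=3
Step 2 [NS]: N:empty,E:wait,S:car3-GO,W:wait | queues: N=0 E=1 S=0 W=3
Step 3 [NS]: N:empty,E:wait,S:empty,W:wait | queues: N=0 E=1 S=0 W=3
Step 4 [NS]: N:empty,E:wait,S:empty,W:wait | queues: N=0 E=1 S=0 W=3
Step 5 [EW]: N:wait,E:car5-GO,S:wait,W:car2-GO | queues: N=0 E=0 S=0 W=2
Step 6 [EW]: N:wait,E:empty,S:wait,W:car4-GO | queues: N=0 E=0 S=0 W=1
Step 7 [NS]: N:empty,E:wait,S:empty,W:wait | queues: N=0 E=0 S=0 W=1
Step 8 [NS]: N:empty,E:wait,S:empty,W:wait | queues: N=0 E=0 S=0 W=1
Cars crossed by step 8: 6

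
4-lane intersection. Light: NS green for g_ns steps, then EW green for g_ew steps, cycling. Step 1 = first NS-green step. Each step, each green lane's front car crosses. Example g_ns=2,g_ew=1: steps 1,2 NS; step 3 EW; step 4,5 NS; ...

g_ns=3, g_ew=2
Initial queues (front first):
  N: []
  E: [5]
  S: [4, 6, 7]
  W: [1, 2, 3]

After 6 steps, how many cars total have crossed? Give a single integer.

Answer: 6

Derivation:
Step 1 [NS]: N:empty,E:wait,S:car4-GO,W:wait | queues: N=0 E=1 S=2 W=3
Step 2 [NS]: N:empty,E:wait,S:car6-GO,W:wait | queues: N=0 E=1 S=1 W=3
Step 3 [NS]: N:empty,E:wait,S:car7-GO,W:wait | queues: N=0 E=1 S=0 W=3
Step 4 [EW]: N:wait,E:car5-GO,S:wait,W:car1-GO | queues: N=0 E=0 S=0 W=2
Step 5 [EW]: N:wait,E:empty,S:wait,W:car2-GO | queues: N=0 E=0 S=0 W=1
Step 6 [NS]: N:empty,E:wait,S:empty,W:wait | queues: N=0 E=0 S=0 W=1
Cars crossed by step 6: 6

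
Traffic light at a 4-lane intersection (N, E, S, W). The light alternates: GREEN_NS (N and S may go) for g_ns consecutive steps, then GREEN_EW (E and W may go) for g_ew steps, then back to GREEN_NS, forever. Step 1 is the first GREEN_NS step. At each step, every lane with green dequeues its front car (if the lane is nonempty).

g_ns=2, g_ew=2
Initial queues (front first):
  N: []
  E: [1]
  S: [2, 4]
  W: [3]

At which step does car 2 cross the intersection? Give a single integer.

Step 1 [NS]: N:empty,E:wait,S:car2-GO,W:wait | queues: N=0 E=1 S=1 W=1
Step 2 [NS]: N:empty,E:wait,S:car4-GO,W:wait | queues: N=0 E=1 S=0 W=1
Step 3 [EW]: N:wait,E:car1-GO,S:wait,W:car3-GO | queues: N=0 E=0 S=0 W=0
Car 2 crosses at step 1

1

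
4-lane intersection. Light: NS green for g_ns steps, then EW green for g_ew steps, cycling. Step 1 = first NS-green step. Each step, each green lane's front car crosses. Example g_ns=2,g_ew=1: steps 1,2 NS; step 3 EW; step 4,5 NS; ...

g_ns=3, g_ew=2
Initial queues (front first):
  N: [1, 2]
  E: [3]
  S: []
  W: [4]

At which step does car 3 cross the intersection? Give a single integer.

Step 1 [NS]: N:car1-GO,E:wait,S:empty,W:wait | queues: N=1 E=1 S=0 W=1
Step 2 [NS]: N:car2-GO,E:wait,S:empty,W:wait | queues: N=0 E=1 S=0 W=1
Step 3 [NS]: N:empty,E:wait,S:empty,W:wait | queues: N=0 E=1 S=0 W=1
Step 4 [EW]: N:wait,E:car3-GO,S:wait,W:car4-GO | queues: N=0 E=0 S=0 W=0
Car 3 crosses at step 4

4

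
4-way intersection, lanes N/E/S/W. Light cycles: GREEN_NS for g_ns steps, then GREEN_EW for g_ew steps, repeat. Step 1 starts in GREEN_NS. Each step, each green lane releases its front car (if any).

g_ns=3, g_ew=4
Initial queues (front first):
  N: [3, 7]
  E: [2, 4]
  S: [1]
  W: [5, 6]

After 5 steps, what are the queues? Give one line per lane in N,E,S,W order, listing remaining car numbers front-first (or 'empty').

Step 1 [NS]: N:car3-GO,E:wait,S:car1-GO,W:wait | queues: N=1 E=2 S=0 W=2
Step 2 [NS]: N:car7-GO,E:wait,S:empty,W:wait | queues: N=0 E=2 S=0 W=2
Step 3 [NS]: N:empty,E:wait,S:empty,W:wait | queues: N=0 E=2 S=0 W=2
Step 4 [EW]: N:wait,E:car2-GO,S:wait,W:car5-GO | queues: N=0 E=1 S=0 W=1
Step 5 [EW]: N:wait,E:car4-GO,S:wait,W:car6-GO | queues: N=0 E=0 S=0 W=0

N: empty
E: empty
S: empty
W: empty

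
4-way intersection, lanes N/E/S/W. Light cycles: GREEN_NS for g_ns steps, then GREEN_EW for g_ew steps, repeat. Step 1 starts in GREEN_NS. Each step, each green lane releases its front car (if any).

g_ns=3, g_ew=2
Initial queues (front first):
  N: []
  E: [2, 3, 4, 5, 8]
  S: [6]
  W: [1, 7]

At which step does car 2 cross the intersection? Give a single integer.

Step 1 [NS]: N:empty,E:wait,S:car6-GO,W:wait | queues: N=0 E=5 S=0 W=2
Step 2 [NS]: N:empty,E:wait,S:empty,W:wait | queues: N=0 E=5 S=0 W=2
Step 3 [NS]: N:empty,E:wait,S:empty,W:wait | queues: N=0 E=5 S=0 W=2
Step 4 [EW]: N:wait,E:car2-GO,S:wait,W:car1-GO | queues: N=0 E=4 S=0 W=1
Step 5 [EW]: N:wait,E:car3-GO,S:wait,W:car7-GO | queues: N=0 E=3 S=0 W=0
Step 6 [NS]: N:empty,E:wait,S:empty,W:wait | queues: N=0 E=3 S=0 W=0
Step 7 [NS]: N:empty,E:wait,S:empty,W:wait | queues: N=0 E=3 S=0 W=0
Step 8 [NS]: N:empty,E:wait,S:empty,W:wait | queues: N=0 E=3 S=0 W=0
Step 9 [EW]: N:wait,E:car4-GO,S:wait,W:empty | queues: N=0 E=2 S=0 W=0
Step 10 [EW]: N:wait,E:car5-GO,S:wait,W:empty | queues: N=0 E=1 S=0 W=0
Step 11 [NS]: N:empty,E:wait,S:empty,W:wait | queues: N=0 E=1 S=0 W=0
Step 12 [NS]: N:empty,E:wait,S:empty,W:wait | queues: N=0 E=1 S=0 W=0
Step 13 [NS]: N:empty,E:wait,S:empty,W:wait | queues: N=0 E=1 S=0 W=0
Step 14 [EW]: N:wait,E:car8-GO,S:wait,W:empty | queues: N=0 E=0 S=0 W=0
Car 2 crosses at step 4

4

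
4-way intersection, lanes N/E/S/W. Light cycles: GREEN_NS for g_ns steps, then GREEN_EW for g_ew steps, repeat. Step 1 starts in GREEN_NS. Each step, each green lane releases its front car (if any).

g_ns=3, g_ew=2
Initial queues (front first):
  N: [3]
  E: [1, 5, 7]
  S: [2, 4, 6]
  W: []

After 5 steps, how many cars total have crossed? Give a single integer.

Step 1 [NS]: N:car3-GO,E:wait,S:car2-GO,W:wait | queues: N=0 E=3 S=2 W=0
Step 2 [NS]: N:empty,E:wait,S:car4-GO,W:wait | queues: N=0 E=3 S=1 W=0
Step 3 [NS]: N:empty,E:wait,S:car6-GO,W:wait | queues: N=0 E=3 S=0 W=0
Step 4 [EW]: N:wait,E:car1-GO,S:wait,W:empty | queues: N=0 E=2 S=0 W=0
Step 5 [EW]: N:wait,E:car5-GO,S:wait,W:empty | queues: N=0 E=1 S=0 W=0
Cars crossed by step 5: 6

Answer: 6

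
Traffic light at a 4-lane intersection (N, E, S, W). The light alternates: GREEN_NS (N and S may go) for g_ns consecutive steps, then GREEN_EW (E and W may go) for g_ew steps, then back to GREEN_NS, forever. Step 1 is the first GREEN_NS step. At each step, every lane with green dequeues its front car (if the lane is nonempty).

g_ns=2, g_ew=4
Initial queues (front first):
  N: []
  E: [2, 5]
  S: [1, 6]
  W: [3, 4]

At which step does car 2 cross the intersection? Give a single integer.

Step 1 [NS]: N:empty,E:wait,S:car1-GO,W:wait | queues: N=0 E=2 S=1 W=2
Step 2 [NS]: N:empty,E:wait,S:car6-GO,W:wait | queues: N=0 E=2 S=0 W=2
Step 3 [EW]: N:wait,E:car2-GO,S:wait,W:car3-GO | queues: N=0 E=1 S=0 W=1
Step 4 [EW]: N:wait,E:car5-GO,S:wait,W:car4-GO | queues: N=0 E=0 S=0 W=0
Car 2 crosses at step 3

3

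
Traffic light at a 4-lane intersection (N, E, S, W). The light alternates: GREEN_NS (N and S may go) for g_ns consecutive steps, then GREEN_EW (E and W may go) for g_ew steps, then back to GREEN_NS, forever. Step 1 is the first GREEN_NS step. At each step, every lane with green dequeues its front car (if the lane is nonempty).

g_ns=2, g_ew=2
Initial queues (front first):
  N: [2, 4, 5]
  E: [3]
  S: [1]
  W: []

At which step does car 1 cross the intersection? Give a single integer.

Step 1 [NS]: N:car2-GO,E:wait,S:car1-GO,W:wait | queues: N=2 E=1 S=0 W=0
Step 2 [NS]: N:car4-GO,E:wait,S:empty,W:wait | queues: N=1 E=1 S=0 W=0
Step 3 [EW]: N:wait,E:car3-GO,S:wait,W:empty | queues: N=1 E=0 S=0 W=0
Step 4 [EW]: N:wait,E:empty,S:wait,W:empty | queues: N=1 E=0 S=0 W=0
Step 5 [NS]: N:car5-GO,E:wait,S:empty,W:wait | queues: N=0 E=0 S=0 W=0
Car 1 crosses at step 1

1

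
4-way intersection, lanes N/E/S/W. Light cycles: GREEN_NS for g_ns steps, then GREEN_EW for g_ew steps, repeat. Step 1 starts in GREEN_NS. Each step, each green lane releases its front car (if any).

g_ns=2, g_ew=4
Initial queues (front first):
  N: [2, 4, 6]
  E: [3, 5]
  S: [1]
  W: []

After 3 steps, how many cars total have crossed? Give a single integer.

Answer: 4

Derivation:
Step 1 [NS]: N:car2-GO,E:wait,S:car1-GO,W:wait | queues: N=2 E=2 S=0 W=0
Step 2 [NS]: N:car4-GO,E:wait,S:empty,W:wait | queues: N=1 E=2 S=0 W=0
Step 3 [EW]: N:wait,E:car3-GO,S:wait,W:empty | queues: N=1 E=1 S=0 W=0
Cars crossed by step 3: 4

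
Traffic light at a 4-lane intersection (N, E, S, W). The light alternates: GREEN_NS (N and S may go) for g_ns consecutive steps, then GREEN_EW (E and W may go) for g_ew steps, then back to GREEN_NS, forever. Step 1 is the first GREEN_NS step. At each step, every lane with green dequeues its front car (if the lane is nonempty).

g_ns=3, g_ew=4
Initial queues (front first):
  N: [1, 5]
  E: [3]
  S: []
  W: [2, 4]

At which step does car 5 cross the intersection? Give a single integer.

Step 1 [NS]: N:car1-GO,E:wait,S:empty,W:wait | queues: N=1 E=1 S=0 W=2
Step 2 [NS]: N:car5-GO,E:wait,S:empty,W:wait | queues: N=0 E=1 S=0 W=2
Step 3 [NS]: N:empty,E:wait,S:empty,W:wait | queues: N=0 E=1 S=0 W=2
Step 4 [EW]: N:wait,E:car3-GO,S:wait,W:car2-GO | queues: N=0 E=0 S=0 W=1
Step 5 [EW]: N:wait,E:empty,S:wait,W:car4-GO | queues: N=0 E=0 S=0 W=0
Car 5 crosses at step 2

2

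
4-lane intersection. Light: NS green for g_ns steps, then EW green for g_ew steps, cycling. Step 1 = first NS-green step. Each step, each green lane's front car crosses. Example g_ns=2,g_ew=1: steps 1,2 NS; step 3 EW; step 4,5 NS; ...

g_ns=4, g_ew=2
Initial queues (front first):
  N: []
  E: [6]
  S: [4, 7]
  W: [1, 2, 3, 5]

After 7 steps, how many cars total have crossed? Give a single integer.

Answer: 5

Derivation:
Step 1 [NS]: N:empty,E:wait,S:car4-GO,W:wait | queues: N=0 E=1 S=1 W=4
Step 2 [NS]: N:empty,E:wait,S:car7-GO,W:wait | queues: N=0 E=1 S=0 W=4
Step 3 [NS]: N:empty,E:wait,S:empty,W:wait | queues: N=0 E=1 S=0 W=4
Step 4 [NS]: N:empty,E:wait,S:empty,W:wait | queues: N=0 E=1 S=0 W=4
Step 5 [EW]: N:wait,E:car6-GO,S:wait,W:car1-GO | queues: N=0 E=0 S=0 W=3
Step 6 [EW]: N:wait,E:empty,S:wait,W:car2-GO | queues: N=0 E=0 S=0 W=2
Step 7 [NS]: N:empty,E:wait,S:empty,W:wait | queues: N=0 E=0 S=0 W=2
Cars crossed by step 7: 5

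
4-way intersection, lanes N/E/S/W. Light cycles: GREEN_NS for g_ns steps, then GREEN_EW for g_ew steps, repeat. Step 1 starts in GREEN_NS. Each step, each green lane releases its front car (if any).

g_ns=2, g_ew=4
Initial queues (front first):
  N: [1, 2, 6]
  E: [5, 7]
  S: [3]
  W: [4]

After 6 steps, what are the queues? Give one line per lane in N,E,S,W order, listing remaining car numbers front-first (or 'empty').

Step 1 [NS]: N:car1-GO,E:wait,S:car3-GO,W:wait | queues: N=2 E=2 S=0 W=1
Step 2 [NS]: N:car2-GO,E:wait,S:empty,W:wait | queues: N=1 E=2 S=0 W=1
Step 3 [EW]: N:wait,E:car5-GO,S:wait,W:car4-GO | queues: N=1 E=1 S=0 W=0
Step 4 [EW]: N:wait,E:car7-GO,S:wait,W:empty | queues: N=1 E=0 S=0 W=0
Step 5 [EW]: N:wait,E:empty,S:wait,W:empty | queues: N=1 E=0 S=0 W=0
Step 6 [EW]: N:wait,E:empty,S:wait,W:empty | queues: N=1 E=0 S=0 W=0

N: 6
E: empty
S: empty
W: empty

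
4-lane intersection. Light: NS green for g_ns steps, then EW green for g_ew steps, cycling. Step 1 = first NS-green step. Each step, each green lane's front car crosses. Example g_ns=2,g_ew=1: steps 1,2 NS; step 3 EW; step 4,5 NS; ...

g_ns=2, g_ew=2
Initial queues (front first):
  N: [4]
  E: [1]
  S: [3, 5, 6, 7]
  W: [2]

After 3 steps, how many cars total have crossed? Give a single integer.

Step 1 [NS]: N:car4-GO,E:wait,S:car3-GO,W:wait | queues: N=0 E=1 S=3 W=1
Step 2 [NS]: N:empty,E:wait,S:car5-GO,W:wait | queues: N=0 E=1 S=2 W=1
Step 3 [EW]: N:wait,E:car1-GO,S:wait,W:car2-GO | queues: N=0 E=0 S=2 W=0
Cars crossed by step 3: 5

Answer: 5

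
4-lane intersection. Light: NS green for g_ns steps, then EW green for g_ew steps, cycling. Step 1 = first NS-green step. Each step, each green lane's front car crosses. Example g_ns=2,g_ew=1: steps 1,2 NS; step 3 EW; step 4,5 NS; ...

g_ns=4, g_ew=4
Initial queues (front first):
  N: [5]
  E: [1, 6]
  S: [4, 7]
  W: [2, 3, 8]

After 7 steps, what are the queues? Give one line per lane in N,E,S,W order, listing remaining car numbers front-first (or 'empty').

Step 1 [NS]: N:car5-GO,E:wait,S:car4-GO,W:wait | queues: N=0 E=2 S=1 W=3
Step 2 [NS]: N:empty,E:wait,S:car7-GO,W:wait | queues: N=0 E=2 S=0 W=3
Step 3 [NS]: N:empty,E:wait,S:empty,W:wait | queues: N=0 E=2 S=0 W=3
Step 4 [NS]: N:empty,E:wait,S:empty,W:wait | queues: N=0 E=2 S=0 W=3
Step 5 [EW]: N:wait,E:car1-GO,S:wait,W:car2-GO | queues: N=0 E=1 S=0 W=2
Step 6 [EW]: N:wait,E:car6-GO,S:wait,W:car3-GO | queues: N=0 E=0 S=0 W=1
Step 7 [EW]: N:wait,E:empty,S:wait,W:car8-GO | queues: N=0 E=0 S=0 W=0

N: empty
E: empty
S: empty
W: empty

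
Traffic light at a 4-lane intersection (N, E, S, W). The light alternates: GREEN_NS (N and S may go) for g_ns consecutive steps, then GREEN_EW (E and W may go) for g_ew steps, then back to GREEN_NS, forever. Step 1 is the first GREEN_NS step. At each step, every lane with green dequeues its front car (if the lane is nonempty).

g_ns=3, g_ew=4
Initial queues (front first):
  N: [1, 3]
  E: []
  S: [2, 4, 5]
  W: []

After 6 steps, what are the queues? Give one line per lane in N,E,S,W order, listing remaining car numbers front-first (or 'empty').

Step 1 [NS]: N:car1-GO,E:wait,S:car2-GO,W:wait | queues: N=1 E=0 S=2 W=0
Step 2 [NS]: N:car3-GO,E:wait,S:car4-GO,W:wait | queues: N=0 E=0 S=1 W=0
Step 3 [NS]: N:empty,E:wait,S:car5-GO,W:wait | queues: N=0 E=0 S=0 W=0

N: empty
E: empty
S: empty
W: empty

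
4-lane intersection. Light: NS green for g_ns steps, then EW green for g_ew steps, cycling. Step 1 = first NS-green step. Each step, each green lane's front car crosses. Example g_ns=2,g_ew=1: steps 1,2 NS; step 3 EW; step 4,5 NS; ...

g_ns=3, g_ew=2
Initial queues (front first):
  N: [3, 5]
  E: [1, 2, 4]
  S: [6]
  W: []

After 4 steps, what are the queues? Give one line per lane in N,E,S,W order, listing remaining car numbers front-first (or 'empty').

Step 1 [NS]: N:car3-GO,E:wait,S:car6-GO,W:wait | queues: N=1 E=3 S=0 W=0
Step 2 [NS]: N:car5-GO,E:wait,S:empty,W:wait | queues: N=0 E=3 S=0 W=0
Step 3 [NS]: N:empty,E:wait,S:empty,W:wait | queues: N=0 E=3 S=0 W=0
Step 4 [EW]: N:wait,E:car1-GO,S:wait,W:empty | queues: N=0 E=2 S=0 W=0

N: empty
E: 2 4
S: empty
W: empty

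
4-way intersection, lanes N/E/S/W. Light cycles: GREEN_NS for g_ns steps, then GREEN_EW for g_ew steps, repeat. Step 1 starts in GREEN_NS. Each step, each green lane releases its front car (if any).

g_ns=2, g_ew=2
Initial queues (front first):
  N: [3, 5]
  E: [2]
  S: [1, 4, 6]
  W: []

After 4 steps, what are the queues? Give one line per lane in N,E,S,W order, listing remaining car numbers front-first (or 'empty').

Step 1 [NS]: N:car3-GO,E:wait,S:car1-GO,W:wait | queues: N=1 E=1 S=2 W=0
Step 2 [NS]: N:car5-GO,E:wait,S:car4-GO,W:wait | queues: N=0 E=1 S=1 W=0
Step 3 [EW]: N:wait,E:car2-GO,S:wait,W:empty | queues: N=0 E=0 S=1 W=0
Step 4 [EW]: N:wait,E:empty,S:wait,W:empty | queues: N=0 E=0 S=1 W=0

N: empty
E: empty
S: 6
W: empty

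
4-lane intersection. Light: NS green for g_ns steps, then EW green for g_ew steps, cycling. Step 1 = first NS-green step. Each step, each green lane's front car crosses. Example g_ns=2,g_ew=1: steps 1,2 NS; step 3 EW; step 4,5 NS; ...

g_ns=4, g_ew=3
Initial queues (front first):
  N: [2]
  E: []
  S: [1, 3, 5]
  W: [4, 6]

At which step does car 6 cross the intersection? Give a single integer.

Step 1 [NS]: N:car2-GO,E:wait,S:car1-GO,W:wait | queues: N=0 E=0 S=2 W=2
Step 2 [NS]: N:empty,E:wait,S:car3-GO,W:wait | queues: N=0 E=0 S=1 W=2
Step 3 [NS]: N:empty,E:wait,S:car5-GO,W:wait | queues: N=0 E=0 S=0 W=2
Step 4 [NS]: N:empty,E:wait,S:empty,W:wait | queues: N=0 E=0 S=0 W=2
Step 5 [EW]: N:wait,E:empty,S:wait,W:car4-GO | queues: N=0 E=0 S=0 W=1
Step 6 [EW]: N:wait,E:empty,S:wait,W:car6-GO | queues: N=0 E=0 S=0 W=0
Car 6 crosses at step 6

6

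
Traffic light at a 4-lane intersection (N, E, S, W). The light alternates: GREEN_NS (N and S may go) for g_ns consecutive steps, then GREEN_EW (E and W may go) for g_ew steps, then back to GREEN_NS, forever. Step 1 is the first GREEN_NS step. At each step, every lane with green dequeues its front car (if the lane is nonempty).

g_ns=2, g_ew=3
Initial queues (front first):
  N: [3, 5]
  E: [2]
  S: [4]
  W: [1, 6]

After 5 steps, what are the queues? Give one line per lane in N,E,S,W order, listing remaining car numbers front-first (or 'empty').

Step 1 [NS]: N:car3-GO,E:wait,S:car4-GO,W:wait | queues: N=1 E=1 S=0 W=2
Step 2 [NS]: N:car5-GO,E:wait,S:empty,W:wait | queues: N=0 E=1 S=0 W=2
Step 3 [EW]: N:wait,E:car2-GO,S:wait,W:car1-GO | queues: N=0 E=0 S=0 W=1
Step 4 [EW]: N:wait,E:empty,S:wait,W:car6-GO | queues: N=0 E=0 S=0 W=0

N: empty
E: empty
S: empty
W: empty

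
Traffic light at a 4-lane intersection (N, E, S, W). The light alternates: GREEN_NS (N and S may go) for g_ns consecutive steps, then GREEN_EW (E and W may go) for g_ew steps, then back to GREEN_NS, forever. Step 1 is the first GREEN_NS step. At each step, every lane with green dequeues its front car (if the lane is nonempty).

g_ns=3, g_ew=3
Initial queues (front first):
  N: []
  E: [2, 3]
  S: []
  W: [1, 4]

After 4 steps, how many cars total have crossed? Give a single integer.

Answer: 2

Derivation:
Step 1 [NS]: N:empty,E:wait,S:empty,W:wait | queues: N=0 E=2 S=0 W=2
Step 2 [NS]: N:empty,E:wait,S:empty,W:wait | queues: N=0 E=2 S=0 W=2
Step 3 [NS]: N:empty,E:wait,S:empty,W:wait | queues: N=0 E=2 S=0 W=2
Step 4 [EW]: N:wait,E:car2-GO,S:wait,W:car1-GO | queues: N=0 E=1 S=0 W=1
Cars crossed by step 4: 2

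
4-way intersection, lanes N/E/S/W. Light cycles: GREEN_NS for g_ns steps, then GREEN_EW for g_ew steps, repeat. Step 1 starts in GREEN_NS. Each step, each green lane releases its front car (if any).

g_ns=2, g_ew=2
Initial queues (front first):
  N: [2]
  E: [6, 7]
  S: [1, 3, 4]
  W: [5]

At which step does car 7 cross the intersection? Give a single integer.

Step 1 [NS]: N:car2-GO,E:wait,S:car1-GO,W:wait | queues: N=0 E=2 S=2 W=1
Step 2 [NS]: N:empty,E:wait,S:car3-GO,W:wait | queues: N=0 E=2 S=1 W=1
Step 3 [EW]: N:wait,E:car6-GO,S:wait,W:car5-GO | queues: N=0 E=1 S=1 W=0
Step 4 [EW]: N:wait,E:car7-GO,S:wait,W:empty | queues: N=0 E=0 S=1 W=0
Step 5 [NS]: N:empty,E:wait,S:car4-GO,W:wait | queues: N=0 E=0 S=0 W=0
Car 7 crosses at step 4

4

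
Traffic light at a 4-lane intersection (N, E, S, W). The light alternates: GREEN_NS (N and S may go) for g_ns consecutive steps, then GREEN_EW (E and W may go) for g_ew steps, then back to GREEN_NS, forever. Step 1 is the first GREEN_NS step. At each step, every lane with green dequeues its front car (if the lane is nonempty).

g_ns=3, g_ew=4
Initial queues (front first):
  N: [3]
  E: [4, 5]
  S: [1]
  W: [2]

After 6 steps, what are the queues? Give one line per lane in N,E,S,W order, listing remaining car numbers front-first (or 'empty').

Step 1 [NS]: N:car3-GO,E:wait,S:car1-GO,W:wait | queues: N=0 E=2 S=0 W=1
Step 2 [NS]: N:empty,E:wait,S:empty,W:wait | queues: N=0 E=2 S=0 W=1
Step 3 [NS]: N:empty,E:wait,S:empty,W:wait | queues: N=0 E=2 S=0 W=1
Step 4 [EW]: N:wait,E:car4-GO,S:wait,W:car2-GO | queues: N=0 E=1 S=0 W=0
Step 5 [EW]: N:wait,E:car5-GO,S:wait,W:empty | queues: N=0 E=0 S=0 W=0

N: empty
E: empty
S: empty
W: empty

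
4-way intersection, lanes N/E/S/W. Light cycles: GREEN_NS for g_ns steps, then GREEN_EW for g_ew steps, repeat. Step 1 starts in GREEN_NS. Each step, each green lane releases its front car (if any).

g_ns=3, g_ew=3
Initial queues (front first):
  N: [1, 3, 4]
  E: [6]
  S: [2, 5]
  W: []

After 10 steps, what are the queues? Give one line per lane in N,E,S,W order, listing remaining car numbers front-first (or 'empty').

Step 1 [NS]: N:car1-GO,E:wait,S:car2-GO,W:wait | queues: N=2 E=1 S=1 W=0
Step 2 [NS]: N:car3-GO,E:wait,S:car5-GO,W:wait | queues: N=1 E=1 S=0 W=0
Step 3 [NS]: N:car4-GO,E:wait,S:empty,W:wait | queues: N=0 E=1 S=0 W=0
Step 4 [EW]: N:wait,E:car6-GO,S:wait,W:empty | queues: N=0 E=0 S=0 W=0

N: empty
E: empty
S: empty
W: empty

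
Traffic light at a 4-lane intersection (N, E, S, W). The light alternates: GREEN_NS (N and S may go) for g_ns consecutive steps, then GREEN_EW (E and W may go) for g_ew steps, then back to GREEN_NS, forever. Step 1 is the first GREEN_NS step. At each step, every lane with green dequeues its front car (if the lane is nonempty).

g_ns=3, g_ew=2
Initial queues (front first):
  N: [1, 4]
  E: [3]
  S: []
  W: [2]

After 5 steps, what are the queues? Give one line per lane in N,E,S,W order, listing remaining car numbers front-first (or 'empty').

Step 1 [NS]: N:car1-GO,E:wait,S:empty,W:wait | queues: N=1 E=1 S=0 W=1
Step 2 [NS]: N:car4-GO,E:wait,S:empty,W:wait | queues: N=0 E=1 S=0 W=1
Step 3 [NS]: N:empty,E:wait,S:empty,W:wait | queues: N=0 E=1 S=0 W=1
Step 4 [EW]: N:wait,E:car3-GO,S:wait,W:car2-GO | queues: N=0 E=0 S=0 W=0

N: empty
E: empty
S: empty
W: empty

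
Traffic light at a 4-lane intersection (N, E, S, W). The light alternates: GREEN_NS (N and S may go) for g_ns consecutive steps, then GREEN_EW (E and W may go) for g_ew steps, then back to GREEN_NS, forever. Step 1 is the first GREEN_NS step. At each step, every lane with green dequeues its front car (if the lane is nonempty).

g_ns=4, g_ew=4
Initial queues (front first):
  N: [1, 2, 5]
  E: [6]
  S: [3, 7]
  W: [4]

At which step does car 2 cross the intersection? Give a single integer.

Step 1 [NS]: N:car1-GO,E:wait,S:car3-GO,W:wait | queues: N=2 E=1 S=1 W=1
Step 2 [NS]: N:car2-GO,E:wait,S:car7-GO,W:wait | queues: N=1 E=1 S=0 W=1
Step 3 [NS]: N:car5-GO,E:wait,S:empty,W:wait | queues: N=0 E=1 S=0 W=1
Step 4 [NS]: N:empty,E:wait,S:empty,W:wait | queues: N=0 E=1 S=0 W=1
Step 5 [EW]: N:wait,E:car6-GO,S:wait,W:car4-GO | queues: N=0 E=0 S=0 W=0
Car 2 crosses at step 2

2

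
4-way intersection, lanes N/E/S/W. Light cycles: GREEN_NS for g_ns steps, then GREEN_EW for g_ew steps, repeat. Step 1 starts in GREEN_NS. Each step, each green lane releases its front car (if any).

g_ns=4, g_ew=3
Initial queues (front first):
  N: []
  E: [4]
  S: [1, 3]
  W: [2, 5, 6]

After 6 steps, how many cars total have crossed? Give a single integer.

Step 1 [NS]: N:empty,E:wait,S:car1-GO,W:wait | queues: N=0 E=1 S=1 W=3
Step 2 [NS]: N:empty,E:wait,S:car3-GO,W:wait | queues: N=0 E=1 S=0 W=3
Step 3 [NS]: N:empty,E:wait,S:empty,W:wait | queues: N=0 E=1 S=0 W=3
Step 4 [NS]: N:empty,E:wait,S:empty,W:wait | queues: N=0 E=1 S=0 W=3
Step 5 [EW]: N:wait,E:car4-GO,S:wait,W:car2-GO | queues: N=0 E=0 S=0 W=2
Step 6 [EW]: N:wait,E:empty,S:wait,W:car5-GO | queues: N=0 E=0 S=0 W=1
Cars crossed by step 6: 5

Answer: 5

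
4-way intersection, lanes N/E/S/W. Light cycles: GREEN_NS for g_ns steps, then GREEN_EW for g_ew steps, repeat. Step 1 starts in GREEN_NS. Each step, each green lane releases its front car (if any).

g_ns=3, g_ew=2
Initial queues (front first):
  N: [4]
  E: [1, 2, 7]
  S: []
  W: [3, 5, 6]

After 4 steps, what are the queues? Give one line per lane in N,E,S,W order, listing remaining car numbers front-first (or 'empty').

Step 1 [NS]: N:car4-GO,E:wait,S:empty,W:wait | queues: N=0 E=3 S=0 W=3
Step 2 [NS]: N:empty,E:wait,S:empty,W:wait | queues: N=0 E=3 S=0 W=3
Step 3 [NS]: N:empty,E:wait,S:empty,W:wait | queues: N=0 E=3 S=0 W=3
Step 4 [EW]: N:wait,E:car1-GO,S:wait,W:car3-GO | queues: N=0 E=2 S=0 W=2

N: empty
E: 2 7
S: empty
W: 5 6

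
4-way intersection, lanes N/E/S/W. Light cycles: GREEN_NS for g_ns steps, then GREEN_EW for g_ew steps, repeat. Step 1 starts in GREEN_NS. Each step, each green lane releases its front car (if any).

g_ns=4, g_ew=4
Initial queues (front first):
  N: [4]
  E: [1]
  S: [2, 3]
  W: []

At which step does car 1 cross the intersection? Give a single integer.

Step 1 [NS]: N:car4-GO,E:wait,S:car2-GO,W:wait | queues: N=0 E=1 S=1 W=0
Step 2 [NS]: N:empty,E:wait,S:car3-GO,W:wait | queues: N=0 E=1 S=0 W=0
Step 3 [NS]: N:empty,E:wait,S:empty,W:wait | queues: N=0 E=1 S=0 W=0
Step 4 [NS]: N:empty,E:wait,S:empty,W:wait | queues: N=0 E=1 S=0 W=0
Step 5 [EW]: N:wait,E:car1-GO,S:wait,W:empty | queues: N=0 E=0 S=0 W=0
Car 1 crosses at step 5

5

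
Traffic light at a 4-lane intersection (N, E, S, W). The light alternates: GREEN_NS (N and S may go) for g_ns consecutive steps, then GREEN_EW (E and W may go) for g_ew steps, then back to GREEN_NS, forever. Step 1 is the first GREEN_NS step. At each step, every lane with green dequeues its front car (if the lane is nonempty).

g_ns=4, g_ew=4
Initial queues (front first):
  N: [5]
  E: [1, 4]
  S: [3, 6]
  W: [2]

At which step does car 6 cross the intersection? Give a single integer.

Step 1 [NS]: N:car5-GO,E:wait,S:car3-GO,W:wait | queues: N=0 E=2 S=1 W=1
Step 2 [NS]: N:empty,E:wait,S:car6-GO,W:wait | queues: N=0 E=2 S=0 W=1
Step 3 [NS]: N:empty,E:wait,S:empty,W:wait | queues: N=0 E=2 S=0 W=1
Step 4 [NS]: N:empty,E:wait,S:empty,W:wait | queues: N=0 E=2 S=0 W=1
Step 5 [EW]: N:wait,E:car1-GO,S:wait,W:car2-GO | queues: N=0 E=1 S=0 W=0
Step 6 [EW]: N:wait,E:car4-GO,S:wait,W:empty | queues: N=0 E=0 S=0 W=0
Car 6 crosses at step 2

2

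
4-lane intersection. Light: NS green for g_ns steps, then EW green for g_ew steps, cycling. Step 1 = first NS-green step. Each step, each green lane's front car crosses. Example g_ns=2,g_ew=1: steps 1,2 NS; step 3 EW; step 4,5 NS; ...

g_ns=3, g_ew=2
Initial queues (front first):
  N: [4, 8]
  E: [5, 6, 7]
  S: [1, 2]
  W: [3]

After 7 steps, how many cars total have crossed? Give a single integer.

Step 1 [NS]: N:car4-GO,E:wait,S:car1-GO,W:wait | queues: N=1 E=3 S=1 W=1
Step 2 [NS]: N:car8-GO,E:wait,S:car2-GO,W:wait | queues: N=0 E=3 S=0 W=1
Step 3 [NS]: N:empty,E:wait,S:empty,W:wait | queues: N=0 E=3 S=0 W=1
Step 4 [EW]: N:wait,E:car5-GO,S:wait,W:car3-GO | queues: N=0 E=2 S=0 W=0
Step 5 [EW]: N:wait,E:car6-GO,S:wait,W:empty | queues: N=0 E=1 S=0 W=0
Step 6 [NS]: N:empty,E:wait,S:empty,W:wait | queues: N=0 E=1 S=0 W=0
Step 7 [NS]: N:empty,E:wait,S:empty,W:wait | queues: N=0 E=1 S=0 W=0
Cars crossed by step 7: 7

Answer: 7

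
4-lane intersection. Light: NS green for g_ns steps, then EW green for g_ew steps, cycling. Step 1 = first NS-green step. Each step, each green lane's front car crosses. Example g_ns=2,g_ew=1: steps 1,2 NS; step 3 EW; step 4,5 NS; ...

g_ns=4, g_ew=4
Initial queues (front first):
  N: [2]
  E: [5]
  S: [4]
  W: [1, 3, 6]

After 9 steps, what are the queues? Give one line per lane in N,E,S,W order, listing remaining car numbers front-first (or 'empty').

Step 1 [NS]: N:car2-GO,E:wait,S:car4-GO,W:wait | queues: N=0 E=1 S=0 W=3
Step 2 [NS]: N:empty,E:wait,S:empty,W:wait | queues: N=0 E=1 S=0 W=3
Step 3 [NS]: N:empty,E:wait,S:empty,W:wait | queues: N=0 E=1 S=0 W=3
Step 4 [NS]: N:empty,E:wait,S:empty,W:wait | queues: N=0 E=1 S=0 W=3
Step 5 [EW]: N:wait,E:car5-GO,S:wait,W:car1-GO | queues: N=0 E=0 S=0 W=2
Step 6 [EW]: N:wait,E:empty,S:wait,W:car3-GO | queues: N=0 E=0 S=0 W=1
Step 7 [EW]: N:wait,E:empty,S:wait,W:car6-GO | queues: N=0 E=0 S=0 W=0

N: empty
E: empty
S: empty
W: empty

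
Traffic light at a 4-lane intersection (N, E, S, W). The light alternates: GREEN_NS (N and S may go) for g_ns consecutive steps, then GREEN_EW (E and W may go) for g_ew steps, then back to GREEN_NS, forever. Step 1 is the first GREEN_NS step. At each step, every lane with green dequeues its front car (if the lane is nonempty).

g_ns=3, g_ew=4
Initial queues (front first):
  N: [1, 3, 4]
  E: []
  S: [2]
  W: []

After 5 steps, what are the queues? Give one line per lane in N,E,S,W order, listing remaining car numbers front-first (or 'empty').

Step 1 [NS]: N:car1-GO,E:wait,S:car2-GO,W:wait | queues: N=2 E=0 S=0 W=0
Step 2 [NS]: N:car3-GO,E:wait,S:empty,W:wait | queues: N=1 E=0 S=0 W=0
Step 3 [NS]: N:car4-GO,E:wait,S:empty,W:wait | queues: N=0 E=0 S=0 W=0

N: empty
E: empty
S: empty
W: empty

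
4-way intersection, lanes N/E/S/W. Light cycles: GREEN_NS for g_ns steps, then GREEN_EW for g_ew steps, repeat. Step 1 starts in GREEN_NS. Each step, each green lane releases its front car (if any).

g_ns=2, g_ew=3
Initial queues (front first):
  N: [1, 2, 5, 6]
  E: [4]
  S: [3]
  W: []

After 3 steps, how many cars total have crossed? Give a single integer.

Step 1 [NS]: N:car1-GO,E:wait,S:car3-GO,W:wait | queues: N=3 E=1 S=0 W=0
Step 2 [NS]: N:car2-GO,E:wait,S:empty,W:wait | queues: N=2 E=1 S=0 W=0
Step 3 [EW]: N:wait,E:car4-GO,S:wait,W:empty | queues: N=2 E=0 S=0 W=0
Cars crossed by step 3: 4

Answer: 4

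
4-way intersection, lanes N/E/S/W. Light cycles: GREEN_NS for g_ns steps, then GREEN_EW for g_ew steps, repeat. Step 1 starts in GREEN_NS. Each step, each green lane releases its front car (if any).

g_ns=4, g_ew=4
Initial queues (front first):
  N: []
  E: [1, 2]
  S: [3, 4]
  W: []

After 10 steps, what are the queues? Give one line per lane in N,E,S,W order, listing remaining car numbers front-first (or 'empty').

Step 1 [NS]: N:empty,E:wait,S:car3-GO,W:wait | queues: N=0 E=2 S=1 W=0
Step 2 [NS]: N:empty,E:wait,S:car4-GO,W:wait | queues: N=0 E=2 S=0 W=0
Step 3 [NS]: N:empty,E:wait,S:empty,W:wait | queues: N=0 E=2 S=0 W=0
Step 4 [NS]: N:empty,E:wait,S:empty,W:wait | queues: N=0 E=2 S=0 W=0
Step 5 [EW]: N:wait,E:car1-GO,S:wait,W:empty | queues: N=0 E=1 S=0 W=0
Step 6 [EW]: N:wait,E:car2-GO,S:wait,W:empty | queues: N=0 E=0 S=0 W=0

N: empty
E: empty
S: empty
W: empty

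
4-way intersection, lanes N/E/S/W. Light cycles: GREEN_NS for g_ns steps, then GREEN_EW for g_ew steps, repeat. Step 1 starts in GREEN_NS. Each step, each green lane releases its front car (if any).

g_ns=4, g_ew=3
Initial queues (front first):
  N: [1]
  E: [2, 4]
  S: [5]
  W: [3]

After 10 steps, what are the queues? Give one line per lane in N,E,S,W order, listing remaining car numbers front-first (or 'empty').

Step 1 [NS]: N:car1-GO,E:wait,S:car5-GO,W:wait | queues: N=0 E=2 S=0 W=1
Step 2 [NS]: N:empty,E:wait,S:empty,W:wait | queues: N=0 E=2 S=0 W=1
Step 3 [NS]: N:empty,E:wait,S:empty,W:wait | queues: N=0 E=2 S=0 W=1
Step 4 [NS]: N:empty,E:wait,S:empty,W:wait | queues: N=0 E=2 S=0 W=1
Step 5 [EW]: N:wait,E:car2-GO,S:wait,W:car3-GO | queues: N=0 E=1 S=0 W=0
Step 6 [EW]: N:wait,E:car4-GO,S:wait,W:empty | queues: N=0 E=0 S=0 W=0

N: empty
E: empty
S: empty
W: empty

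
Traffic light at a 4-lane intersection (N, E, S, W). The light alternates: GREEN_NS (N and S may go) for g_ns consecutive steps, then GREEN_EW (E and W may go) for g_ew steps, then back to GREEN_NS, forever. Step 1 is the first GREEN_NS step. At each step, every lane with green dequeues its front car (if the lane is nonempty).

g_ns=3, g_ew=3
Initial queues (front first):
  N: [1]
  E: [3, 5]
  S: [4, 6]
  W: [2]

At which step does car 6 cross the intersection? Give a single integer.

Step 1 [NS]: N:car1-GO,E:wait,S:car4-GO,W:wait | queues: N=0 E=2 S=1 W=1
Step 2 [NS]: N:empty,E:wait,S:car6-GO,W:wait | queues: N=0 E=2 S=0 W=1
Step 3 [NS]: N:empty,E:wait,S:empty,W:wait | queues: N=0 E=2 S=0 W=1
Step 4 [EW]: N:wait,E:car3-GO,S:wait,W:car2-GO | queues: N=0 E=1 S=0 W=0
Step 5 [EW]: N:wait,E:car5-GO,S:wait,W:empty | queues: N=0 E=0 S=0 W=0
Car 6 crosses at step 2

2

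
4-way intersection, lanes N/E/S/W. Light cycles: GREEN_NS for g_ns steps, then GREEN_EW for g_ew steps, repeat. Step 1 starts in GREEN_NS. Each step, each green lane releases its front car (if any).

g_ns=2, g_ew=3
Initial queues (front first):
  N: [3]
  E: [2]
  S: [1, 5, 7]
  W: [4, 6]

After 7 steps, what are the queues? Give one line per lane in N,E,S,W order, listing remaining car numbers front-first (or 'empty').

Step 1 [NS]: N:car3-GO,E:wait,S:car1-GO,W:wait | queues: N=0 E=1 S=2 W=2
Step 2 [NS]: N:empty,E:wait,S:car5-GO,W:wait | queues: N=0 E=1 S=1 W=2
Step 3 [EW]: N:wait,E:car2-GO,S:wait,W:car4-GO | queues: N=0 E=0 S=1 W=1
Step 4 [EW]: N:wait,E:empty,S:wait,W:car6-GO | queues: N=0 E=0 S=1 W=0
Step 5 [EW]: N:wait,E:empty,S:wait,W:empty | queues: N=0 E=0 S=1 W=0
Step 6 [NS]: N:empty,E:wait,S:car7-GO,W:wait | queues: N=0 E=0 S=0 W=0

N: empty
E: empty
S: empty
W: empty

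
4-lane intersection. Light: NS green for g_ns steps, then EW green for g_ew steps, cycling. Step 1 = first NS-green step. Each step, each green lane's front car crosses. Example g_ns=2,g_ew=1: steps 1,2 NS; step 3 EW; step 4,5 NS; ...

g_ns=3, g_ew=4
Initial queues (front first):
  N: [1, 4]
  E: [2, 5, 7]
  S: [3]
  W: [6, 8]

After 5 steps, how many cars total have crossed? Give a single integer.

Step 1 [NS]: N:car1-GO,E:wait,S:car3-GO,W:wait | queues: N=1 E=3 S=0 W=2
Step 2 [NS]: N:car4-GO,E:wait,S:empty,W:wait | queues: N=0 E=3 S=0 W=2
Step 3 [NS]: N:empty,E:wait,S:empty,W:wait | queues: N=0 E=3 S=0 W=2
Step 4 [EW]: N:wait,E:car2-GO,S:wait,W:car6-GO | queues: N=0 E=2 S=0 W=1
Step 5 [EW]: N:wait,E:car5-GO,S:wait,W:car8-GO | queues: N=0 E=1 S=0 W=0
Cars crossed by step 5: 7

Answer: 7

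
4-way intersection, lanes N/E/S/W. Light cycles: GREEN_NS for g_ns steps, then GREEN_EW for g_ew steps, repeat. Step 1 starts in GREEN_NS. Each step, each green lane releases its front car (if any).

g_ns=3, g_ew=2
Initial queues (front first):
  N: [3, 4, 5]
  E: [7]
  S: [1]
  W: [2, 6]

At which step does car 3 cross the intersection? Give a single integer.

Step 1 [NS]: N:car3-GO,E:wait,S:car1-GO,W:wait | queues: N=2 E=1 S=0 W=2
Step 2 [NS]: N:car4-GO,E:wait,S:empty,W:wait | queues: N=1 E=1 S=0 W=2
Step 3 [NS]: N:car5-GO,E:wait,S:empty,W:wait | queues: N=0 E=1 S=0 W=2
Step 4 [EW]: N:wait,E:car7-GO,S:wait,W:car2-GO | queues: N=0 E=0 S=0 W=1
Step 5 [EW]: N:wait,E:empty,S:wait,W:car6-GO | queues: N=0 E=0 S=0 W=0
Car 3 crosses at step 1

1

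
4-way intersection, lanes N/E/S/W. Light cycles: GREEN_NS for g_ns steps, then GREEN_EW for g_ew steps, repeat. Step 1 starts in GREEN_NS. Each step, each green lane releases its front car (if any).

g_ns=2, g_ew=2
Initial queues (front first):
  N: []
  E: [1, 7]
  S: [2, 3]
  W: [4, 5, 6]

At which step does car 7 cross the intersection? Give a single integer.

Step 1 [NS]: N:empty,E:wait,S:car2-GO,W:wait | queues: N=0 E=2 S=1 W=3
Step 2 [NS]: N:empty,E:wait,S:car3-GO,W:wait | queues: N=0 E=2 S=0 W=3
Step 3 [EW]: N:wait,E:car1-GO,S:wait,W:car4-GO | queues: N=0 E=1 S=0 W=2
Step 4 [EW]: N:wait,E:car7-GO,S:wait,W:car5-GO | queues: N=0 E=0 S=0 W=1
Step 5 [NS]: N:empty,E:wait,S:empty,W:wait | queues: N=0 E=0 S=0 W=1
Step 6 [NS]: N:empty,E:wait,S:empty,W:wait | queues: N=0 E=0 S=0 W=1
Step 7 [EW]: N:wait,E:empty,S:wait,W:car6-GO | queues: N=0 E=0 S=0 W=0
Car 7 crosses at step 4

4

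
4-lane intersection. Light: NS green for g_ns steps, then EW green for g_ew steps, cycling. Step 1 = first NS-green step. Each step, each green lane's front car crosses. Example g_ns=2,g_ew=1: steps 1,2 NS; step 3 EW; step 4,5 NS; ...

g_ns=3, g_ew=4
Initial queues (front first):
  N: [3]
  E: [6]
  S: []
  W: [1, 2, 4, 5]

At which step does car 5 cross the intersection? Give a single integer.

Step 1 [NS]: N:car3-GO,E:wait,S:empty,W:wait | queues: N=0 E=1 S=0 W=4
Step 2 [NS]: N:empty,E:wait,S:empty,W:wait | queues: N=0 E=1 S=0 W=4
Step 3 [NS]: N:empty,E:wait,S:empty,W:wait | queues: N=0 E=1 S=0 W=4
Step 4 [EW]: N:wait,E:car6-GO,S:wait,W:car1-GO | queues: N=0 E=0 S=0 W=3
Step 5 [EW]: N:wait,E:empty,S:wait,W:car2-GO | queues: N=0 E=0 S=0 W=2
Step 6 [EW]: N:wait,E:empty,S:wait,W:car4-GO | queues: N=0 E=0 S=0 W=1
Step 7 [EW]: N:wait,E:empty,S:wait,W:car5-GO | queues: N=0 E=0 S=0 W=0
Car 5 crosses at step 7

7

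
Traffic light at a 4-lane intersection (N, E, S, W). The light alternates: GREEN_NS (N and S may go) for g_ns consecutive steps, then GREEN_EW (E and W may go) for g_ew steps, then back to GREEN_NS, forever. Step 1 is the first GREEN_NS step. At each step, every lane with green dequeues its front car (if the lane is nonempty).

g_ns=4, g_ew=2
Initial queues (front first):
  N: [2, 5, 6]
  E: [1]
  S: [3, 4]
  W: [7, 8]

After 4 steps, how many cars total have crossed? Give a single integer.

Step 1 [NS]: N:car2-GO,E:wait,S:car3-GO,W:wait | queues: N=2 E=1 S=1 W=2
Step 2 [NS]: N:car5-GO,E:wait,S:car4-GO,W:wait | queues: N=1 E=1 S=0 W=2
Step 3 [NS]: N:car6-GO,E:wait,S:empty,W:wait | queues: N=0 E=1 S=0 W=2
Step 4 [NS]: N:empty,E:wait,S:empty,W:wait | queues: N=0 E=1 S=0 W=2
Cars crossed by step 4: 5

Answer: 5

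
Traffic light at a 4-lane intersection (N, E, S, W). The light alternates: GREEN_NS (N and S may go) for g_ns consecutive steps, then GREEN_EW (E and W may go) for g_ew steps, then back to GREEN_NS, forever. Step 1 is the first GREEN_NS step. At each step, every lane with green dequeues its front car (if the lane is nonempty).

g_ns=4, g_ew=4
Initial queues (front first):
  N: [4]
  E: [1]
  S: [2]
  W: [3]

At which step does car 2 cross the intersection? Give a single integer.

Step 1 [NS]: N:car4-GO,E:wait,S:car2-GO,W:wait | queues: N=0 E=1 S=0 W=1
Step 2 [NS]: N:empty,E:wait,S:empty,W:wait | queues: N=0 E=1 S=0 W=1
Step 3 [NS]: N:empty,E:wait,S:empty,W:wait | queues: N=0 E=1 S=0 W=1
Step 4 [NS]: N:empty,E:wait,S:empty,W:wait | queues: N=0 E=1 S=0 W=1
Step 5 [EW]: N:wait,E:car1-GO,S:wait,W:car3-GO | queues: N=0 E=0 S=0 W=0
Car 2 crosses at step 1

1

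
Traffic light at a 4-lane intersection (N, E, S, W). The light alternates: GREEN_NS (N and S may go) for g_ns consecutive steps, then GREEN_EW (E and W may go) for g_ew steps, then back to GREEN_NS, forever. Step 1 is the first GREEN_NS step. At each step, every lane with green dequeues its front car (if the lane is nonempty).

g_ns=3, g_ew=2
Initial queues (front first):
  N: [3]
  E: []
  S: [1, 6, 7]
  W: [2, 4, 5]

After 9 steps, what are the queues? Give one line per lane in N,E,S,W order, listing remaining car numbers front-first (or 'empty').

Step 1 [NS]: N:car3-GO,E:wait,S:car1-GO,W:wait | queues: N=0 E=0 S=2 W=3
Step 2 [NS]: N:empty,E:wait,S:car6-GO,W:wait | queues: N=0 E=0 S=1 W=3
Step 3 [NS]: N:empty,E:wait,S:car7-GO,W:wait | queues: N=0 E=0 S=0 W=3
Step 4 [EW]: N:wait,E:empty,S:wait,W:car2-GO | queues: N=0 E=0 S=0 W=2
Step 5 [EW]: N:wait,E:empty,S:wait,W:car4-GO | queues: N=0 E=0 S=0 W=1
Step 6 [NS]: N:empty,E:wait,S:empty,W:wait | queues: N=0 E=0 S=0 W=1
Step 7 [NS]: N:empty,E:wait,S:empty,W:wait | queues: N=0 E=0 S=0 W=1
Step 8 [NS]: N:empty,E:wait,S:empty,W:wait | queues: N=0 E=0 S=0 W=1
Step 9 [EW]: N:wait,E:empty,S:wait,W:car5-GO | queues: N=0 E=0 S=0 W=0

N: empty
E: empty
S: empty
W: empty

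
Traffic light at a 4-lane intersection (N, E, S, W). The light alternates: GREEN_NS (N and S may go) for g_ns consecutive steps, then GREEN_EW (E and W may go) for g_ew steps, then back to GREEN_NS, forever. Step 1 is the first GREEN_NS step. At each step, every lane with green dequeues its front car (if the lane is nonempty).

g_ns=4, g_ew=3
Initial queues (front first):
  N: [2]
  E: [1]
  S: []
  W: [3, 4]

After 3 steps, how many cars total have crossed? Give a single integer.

Step 1 [NS]: N:car2-GO,E:wait,S:empty,W:wait | queues: N=0 E=1 S=0 W=2
Step 2 [NS]: N:empty,E:wait,S:empty,W:wait | queues: N=0 E=1 S=0 W=2
Step 3 [NS]: N:empty,E:wait,S:empty,W:wait | queues: N=0 E=1 S=0 W=2
Cars crossed by step 3: 1

Answer: 1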